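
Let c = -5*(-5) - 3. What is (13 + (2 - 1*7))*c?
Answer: 176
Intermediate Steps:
c = 22 (c = 25 - 3 = 22)
(13 + (2 - 1*7))*c = (13 + (2 - 1*7))*22 = (13 + (2 - 7))*22 = (13 - 5)*22 = 8*22 = 176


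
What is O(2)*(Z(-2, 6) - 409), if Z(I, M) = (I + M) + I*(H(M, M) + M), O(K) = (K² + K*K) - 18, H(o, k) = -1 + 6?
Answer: 4270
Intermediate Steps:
H(o, k) = 5
O(K) = -18 + 2*K² (O(K) = (K² + K²) - 18 = 2*K² - 18 = -18 + 2*K²)
Z(I, M) = I + M + I*(5 + M) (Z(I, M) = (I + M) + I*(5 + M) = I + M + I*(5 + M))
O(2)*(Z(-2, 6) - 409) = (-18 + 2*2²)*((6 + 6*(-2) - 2*6) - 409) = (-18 + 2*4)*((6 - 12 - 12) - 409) = (-18 + 8)*(-18 - 409) = -10*(-427) = 4270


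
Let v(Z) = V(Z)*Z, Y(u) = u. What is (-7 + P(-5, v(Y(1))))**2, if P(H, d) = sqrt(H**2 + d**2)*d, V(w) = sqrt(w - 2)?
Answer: 25 - 28*I*sqrt(6) ≈ 25.0 - 68.586*I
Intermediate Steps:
V(w) = sqrt(-2 + w)
v(Z) = Z*sqrt(-2 + Z) (v(Z) = sqrt(-2 + Z)*Z = Z*sqrt(-2 + Z))
P(H, d) = d*sqrt(H**2 + d**2)
(-7 + P(-5, v(Y(1))))**2 = (-7 + (1*sqrt(-2 + 1))*sqrt((-5)**2 + (1*sqrt(-2 + 1))**2))**2 = (-7 + (1*sqrt(-1))*sqrt(25 + (1*sqrt(-1))**2))**2 = (-7 + (1*I)*sqrt(25 + (1*I)**2))**2 = (-7 + I*sqrt(25 + I**2))**2 = (-7 + I*sqrt(25 - 1))**2 = (-7 + I*sqrt(24))**2 = (-7 + I*(2*sqrt(6)))**2 = (-7 + 2*I*sqrt(6))**2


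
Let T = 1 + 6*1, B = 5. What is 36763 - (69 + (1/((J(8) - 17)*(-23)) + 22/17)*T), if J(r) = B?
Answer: 172125625/4692 ≈ 36685.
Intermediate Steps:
J(r) = 5
T = 7 (T = 1 + 6 = 7)
36763 - (69 + (1/((J(8) - 17)*(-23)) + 22/17)*T) = 36763 - (69 + (1/((5 - 17)*(-23)) + 22/17)*7) = 36763 - (69 + (-1/23/(-12) + 22*(1/17))*7) = 36763 - (69 + (-1/12*(-1/23) + 22/17)*7) = 36763 - (69 + (1/276 + 22/17)*7) = 36763 - (69 + (6089/4692)*7) = 36763 - (69 + 42623/4692) = 36763 - 1*366371/4692 = 36763 - 366371/4692 = 172125625/4692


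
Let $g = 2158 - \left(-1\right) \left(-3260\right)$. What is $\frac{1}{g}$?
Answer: $- \frac{1}{1102} \approx -0.00090744$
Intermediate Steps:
$g = -1102$ ($g = 2158 - 3260 = -1102$)
$\frac{1}{g} = \frac{1}{-1102} = - \frac{1}{1102}$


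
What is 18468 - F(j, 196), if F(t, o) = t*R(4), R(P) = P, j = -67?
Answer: 18736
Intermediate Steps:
F(t, o) = 4*t (F(t, o) = t*4 = 4*t)
18468 - F(j, 196) = 18468 - 4*(-67) = 18468 - 1*(-268) = 18468 + 268 = 18736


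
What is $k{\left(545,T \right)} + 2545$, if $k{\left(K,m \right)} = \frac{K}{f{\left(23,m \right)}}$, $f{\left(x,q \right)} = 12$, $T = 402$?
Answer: $\frac{31085}{12} \approx 2590.4$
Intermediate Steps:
$k{\left(K,m \right)} = \frac{K}{12}$
$k{\left(545,T \right)} + 2545 = \frac{1}{12} \cdot 545 + 2545 = \frac{545}{12} + 2545 = \frac{31085}{12}$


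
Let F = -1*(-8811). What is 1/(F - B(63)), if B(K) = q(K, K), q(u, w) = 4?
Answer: 1/8807 ≈ 0.00011355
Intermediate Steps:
B(K) = 4
F = 8811
1/(F - B(63)) = 1/(8811 - 1*4) = 1/(8811 - 4) = 1/8807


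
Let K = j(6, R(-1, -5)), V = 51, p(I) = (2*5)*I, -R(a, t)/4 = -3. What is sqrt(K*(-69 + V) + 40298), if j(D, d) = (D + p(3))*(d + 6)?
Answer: sqrt(28634) ≈ 169.22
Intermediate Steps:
R(a, t) = 12 (R(a, t) = -4*(-3) = 12)
p(I) = 10*I
j(D, d) = (6 + d)*(30 + D) (j(D, d) = (D + 10*3)*(d + 6) = (D + 30)*(6 + d) = (30 + D)*(6 + d) = (6 + d)*(30 + D))
K = 648 (K = 180 + 6*6 + 30*12 + 6*12 = 180 + 36 + 360 + 72 = 648)
sqrt(K*(-69 + V) + 40298) = sqrt(648*(-69 + 51) + 40298) = sqrt(648*(-18) + 40298) = sqrt(-11664 + 40298) = sqrt(28634)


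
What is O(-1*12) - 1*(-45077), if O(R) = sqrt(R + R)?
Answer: 45077 + 2*I*sqrt(6) ≈ 45077.0 + 4.899*I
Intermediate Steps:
O(R) = sqrt(2)*sqrt(R) (O(R) = sqrt(2*R) = sqrt(2)*sqrt(R))
O(-1*12) - 1*(-45077) = sqrt(2)*sqrt(-1*12) - 1*(-45077) = sqrt(2)*sqrt(-12) + 45077 = sqrt(2)*(2*I*sqrt(3)) + 45077 = 2*I*sqrt(6) + 45077 = 45077 + 2*I*sqrt(6)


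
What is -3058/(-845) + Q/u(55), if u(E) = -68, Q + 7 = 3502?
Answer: -2745331/57460 ≈ -47.778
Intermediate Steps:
Q = 3495 (Q = -7 + 3502 = 3495)
-3058/(-845) + Q/u(55) = -3058/(-845) + 3495/(-68) = -3058*(-1/845) + 3495*(-1/68) = 3058/845 - 3495/68 = -2745331/57460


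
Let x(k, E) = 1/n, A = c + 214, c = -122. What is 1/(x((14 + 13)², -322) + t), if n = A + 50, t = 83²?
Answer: 142/978239 ≈ 0.00014516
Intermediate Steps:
t = 6889
A = 92 (A = -122 + 214 = 92)
n = 142 (n = 92 + 50 = 142)
x(k, E) = 1/142
1/(x((14 + 13)², -322) + t) = 1/(1/142 + 6889) = 1/(978239/142) = 142/978239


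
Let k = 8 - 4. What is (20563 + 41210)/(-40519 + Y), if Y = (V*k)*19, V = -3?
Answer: -61773/40747 ≈ -1.5160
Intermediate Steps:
k = 4
Y = -228 (Y = -3*4*19 = -12*19 = -228)
(20563 + 41210)/(-40519 + Y) = (20563 + 41210)/(-40519 - 228) = 61773/(-40747) = 61773*(-1/40747) = -61773/40747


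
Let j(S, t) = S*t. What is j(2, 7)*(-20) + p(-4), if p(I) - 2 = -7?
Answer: -285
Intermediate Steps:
p(I) = -5 (p(I) = 2 - 7 = -5)
j(2, 7)*(-20) + p(-4) = (2*7)*(-20) - 5 = 14*(-20) - 5 = -280 - 5 = -285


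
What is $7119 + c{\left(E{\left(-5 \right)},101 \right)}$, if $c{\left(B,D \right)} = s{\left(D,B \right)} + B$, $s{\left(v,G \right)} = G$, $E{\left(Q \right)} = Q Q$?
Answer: $7169$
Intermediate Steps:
$E{\left(Q \right)} = Q^{2}$
$c{\left(B,D \right)} = 2 B$ ($c{\left(B,D \right)} = B + B = 2 B$)
$7119 + c{\left(E{\left(-5 \right)},101 \right)} = 7119 + 2 \left(-5\right)^{2} = 7119 + 2 \cdot 25 = 7119 + 50 = 7169$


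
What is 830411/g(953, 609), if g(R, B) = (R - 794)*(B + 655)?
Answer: 830411/200976 ≈ 4.1319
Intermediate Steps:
g(R, B) = (-794 + R)*(655 + B)
830411/g(953, 609) = 830411/(-520070 - 794*609 + 655*953 + 609*953) = 830411/(-520070 - 483546 + 624215 + 580377) = 830411/200976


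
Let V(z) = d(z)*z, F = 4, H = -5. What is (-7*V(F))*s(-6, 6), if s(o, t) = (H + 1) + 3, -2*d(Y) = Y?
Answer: -56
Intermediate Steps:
d(Y) = -Y/2
s(o, t) = -1 (s(o, t) = (-5 + 1) + 3 = -4 + 3 = -1)
V(z) = -z²/2 (V(z) = (-z/2)*z = -z²/2)
(-7*V(F))*s(-6, 6) = -(-7)*4²/2*(-1) = -(-7)*16/2*(-1) = -7*(-8)*(-1) = 56*(-1) = -56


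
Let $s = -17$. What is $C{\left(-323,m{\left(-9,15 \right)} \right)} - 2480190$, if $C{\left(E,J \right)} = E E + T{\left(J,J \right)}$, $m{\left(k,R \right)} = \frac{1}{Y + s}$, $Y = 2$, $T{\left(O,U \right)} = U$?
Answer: $- \frac{35637916}{15} \approx -2.3759 \cdot 10^{6}$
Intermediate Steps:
$m{\left(k,R \right)} = - \frac{1}{15}$ ($m{\left(k,R \right)} = \frac{1}{2 - 17} = \frac{1}{-15} = - \frac{1}{15}$)
$C{\left(E,J \right)} = J + E^{2}$ ($C{\left(E,J \right)} = E E + J = E^{2} + J = J + E^{2}$)
$C{\left(-323,m{\left(-9,15 \right)} \right)} - 2480190 = \left(- \frac{1}{15} + \left(-323\right)^{2}\right) - 2480190 = \left(- \frac{1}{15} + 104329\right) - 2480190 = \frac{1564934}{15} - 2480190 = - \frac{35637916}{15}$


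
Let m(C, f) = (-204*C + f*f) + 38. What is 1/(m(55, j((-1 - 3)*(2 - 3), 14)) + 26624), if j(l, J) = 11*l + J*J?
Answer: 1/73042 ≈ 1.3691e-5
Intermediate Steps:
j(l, J) = J² + 11*l (j(l, J) = 11*l + J² = J² + 11*l)
m(C, f) = 38 + f² - 204*C (m(C, f) = (-204*C + f²) + 38 = (f² - 204*C) + 38 = 38 + f² - 204*C)
1/(m(55, j((-1 - 3)*(2 - 3), 14)) + 26624) = 1/((38 + (14² + 11*((-1 - 3)*(2 - 3)))² - 204*55) + 26624) = 1/((38 + (196 + 11*(-4*(-1)))² - 11220) + 26624) = 1/((38 + (196 + 11*4)² - 11220) + 26624) = 1/((38 + (196 + 44)² - 11220) + 26624) = 1/((38 + 240² - 11220) + 26624) = 1/((38 + 57600 - 11220) + 26624) = 1/(46418 + 26624) = 1/73042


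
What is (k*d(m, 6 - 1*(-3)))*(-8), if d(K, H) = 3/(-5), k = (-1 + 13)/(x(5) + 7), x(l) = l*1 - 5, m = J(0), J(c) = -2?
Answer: 288/35 ≈ 8.2286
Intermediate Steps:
m = -2
x(l) = -5 + l (x(l) = l - 5 = -5 + l)
k = 12/7 (k = (-1 + 13)/((-5 + 5) + 7) = 12/(0 + 7) = 12/7 ≈ 1.7143)
d(K, H) = -3/5 (d(K, H) = 3*(-1/5) = -3/5)
(k*d(m, 6 - 1*(-3)))*(-8) = ((12/7)*(-3/5))*(-8) = -36/35*(-8) = 288/35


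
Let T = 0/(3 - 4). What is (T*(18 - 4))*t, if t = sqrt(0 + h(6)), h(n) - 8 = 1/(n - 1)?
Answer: 0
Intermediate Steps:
h(n) = 8 + 1/(-1 + n) (h(n) = 8 + 1/(n - 1) = 8 + 1/(-1 + n))
t = sqrt(205)/5 (t = sqrt(0 + (-7 + 8*6)/(-1 + 6)) = sqrt(0 + (-7 + 48)/5) = sqrt(0 + (1/5)*41) = sqrt(0 + 41/5) = sqrt(41/5) = sqrt(205)/5 ≈ 2.8636)
T = 0 (T = 0/(-1) = 0*(-1) = 0)
(T*(18 - 4))*t = (0*(18 - 4))*(sqrt(205)/5) = (0*14)*(sqrt(205)/5) = 0*(sqrt(205)/5) = 0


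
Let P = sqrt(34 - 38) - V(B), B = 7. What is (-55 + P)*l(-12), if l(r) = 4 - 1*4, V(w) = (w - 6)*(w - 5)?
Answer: 0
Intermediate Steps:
V(w) = (-6 + w)*(-5 + w)
P = -2 + 2*I (P = sqrt(34 - 38) - (30 + 7**2 - 11*7) = sqrt(-4) - (30 + 49 - 77) = 2*I - 1*2 = 2*I - 2 = -2 + 2*I ≈ -2.0 + 2.0*I)
l(r) = 0 (l(r) = 4 - 4 = 0)
(-55 + P)*l(-12) = (-55 + (-2 + 2*I))*0 = (-57 + 2*I)*0 = 0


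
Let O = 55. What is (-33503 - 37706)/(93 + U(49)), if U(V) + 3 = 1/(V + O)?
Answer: -7405736/9361 ≈ -791.13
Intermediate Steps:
U(V) = -3 + 1/(55 + V) (U(V) = -3 + 1/(V + 55) = -3 + 1/(55 + V))
(-33503 - 37706)/(93 + U(49)) = (-33503 - 37706)/(93 + (-164 - 3*49)/(55 + 49)) = -71209/(93 + (-164 - 147)/104) = -71209/(93 + (1/104)*(-311)) = -71209/(93 - 311/104) = -71209/9361/104 = -71209*104/9361 = -7405736/9361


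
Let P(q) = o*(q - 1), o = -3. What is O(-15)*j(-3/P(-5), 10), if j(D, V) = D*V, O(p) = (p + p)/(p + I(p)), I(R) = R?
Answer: -5/3 ≈ -1.6667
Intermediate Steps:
P(q) = 3 - 3*q (P(q) = -3*(q - 1) = -3*(-1 + q) = 3 - 3*q)
O(p) = 1 (O(p) = (p + p)/(p + p) = (2*p)/((2*p)) = (2*p)*(1/(2*p)) = 1)
O(-15)*j(-3/P(-5), 10) = 1*(-3/(3 - 3*(-5))*10) = 1*(-3/(3 + 15)*10) = 1*(-3/18*10) = 1*(-3*1/18*10) = 1*(-⅙*10) = 1*(-5/3) = -5/3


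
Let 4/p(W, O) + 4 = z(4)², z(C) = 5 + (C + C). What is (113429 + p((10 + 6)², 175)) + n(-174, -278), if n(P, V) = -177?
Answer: 18686584/165 ≈ 1.1325e+5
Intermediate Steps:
z(C) = 5 + 2*C
p(W, O) = 4/165 (p(W, O) = 4/(-4 + (5 + 2*4)²) = 4/(-4 + (5 + 8)²) = 4/(-4 + 13²) = 4/(-4 + 169) = 4/165)
(113429 + p((10 + 6)², 175)) + n(-174, -278) = (113429 + 4/165) - 177 = 18715789/165 - 177 = 18686584/165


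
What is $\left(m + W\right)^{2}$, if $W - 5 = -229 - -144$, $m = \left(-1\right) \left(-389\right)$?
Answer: $95481$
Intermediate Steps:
$m = 389$
$W = -80$ ($W = 5 - 85 = -80$)
$\left(m + W\right)^{2} = \left(389 - 80\right)^{2} = 309^{2} = 95481$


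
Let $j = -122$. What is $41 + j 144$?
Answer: $-17527$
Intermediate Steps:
$41 + j 144 = 41 - 17568 = -17527$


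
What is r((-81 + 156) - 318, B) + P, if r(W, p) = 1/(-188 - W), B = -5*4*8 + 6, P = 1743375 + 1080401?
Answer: 155307681/55 ≈ 2.8238e+6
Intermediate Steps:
P = 2823776
B = -154 (B = -20*8 + 6 = -160 + 6 = -154)
r((-81 + 156) - 318, B) + P = -1/(188 + ((-81 + 156) - 318)) + 2823776 = -1/(188 + (75 - 318)) + 2823776 = -1/(188 - 243) + 2823776 = -1/(-55) + 2823776 = -1*(-1/55) + 2823776 = 1/55 + 2823776 = 155307681/55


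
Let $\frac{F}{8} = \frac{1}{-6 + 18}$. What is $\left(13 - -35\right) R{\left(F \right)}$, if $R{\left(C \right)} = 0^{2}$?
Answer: $0$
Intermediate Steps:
$F = \frac{2}{3}$ ($F = \frac{8}{-6 + 18} = \frac{8}{12} = 8 \cdot \frac{1}{12} = \frac{2}{3} \approx 0.66667$)
$R{\left(C \right)} = 0$
$\left(13 - -35\right) R{\left(F \right)} = \left(13 - -35\right) 0 = \left(13 + 35\right) 0 = 48 \cdot 0 = 0$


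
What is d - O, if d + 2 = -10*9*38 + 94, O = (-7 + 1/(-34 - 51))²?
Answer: -24400016/7225 ≈ -3377.2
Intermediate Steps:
O = 355216/7225 (O = (-7 + 1/(-85))² = (-7 - 1/85)² = (-596/85)² = 355216/7225 ≈ 49.165)
d = -3328 (d = -2 + (-10*9*38 + 94) = -2 + (-90*38 + 94) = -2 + (-3420 + 94) = -2 - 3326 = -3328)
d - O = -3328 - 1*355216/7225 = -3328 - 355216/7225 = -24400016/7225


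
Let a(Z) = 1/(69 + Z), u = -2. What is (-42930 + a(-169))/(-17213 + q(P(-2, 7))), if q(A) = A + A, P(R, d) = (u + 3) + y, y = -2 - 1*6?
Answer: 4293001/1722700 ≈ 2.4920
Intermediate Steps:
y = -8 (y = -2 - 6 = -8)
P(R, d) = -7 (P(R, d) = (-2 + 3) - 8 = 1 - 8 = -7)
q(A) = 2*A
(-42930 + a(-169))/(-17213 + q(P(-2, 7))) = (-42930 + 1/(69 - 169))/(-17213 + 2*(-7)) = (-42930 + 1/(-100))/(-17213 - 14) = (-42930 - 1/100)/(-17227) = -4293001/100*(-1/17227) = 4293001/1722700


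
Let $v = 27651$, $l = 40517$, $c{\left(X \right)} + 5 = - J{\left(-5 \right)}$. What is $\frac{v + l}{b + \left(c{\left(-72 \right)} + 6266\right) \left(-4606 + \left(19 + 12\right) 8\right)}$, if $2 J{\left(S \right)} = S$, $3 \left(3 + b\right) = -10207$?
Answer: $- \frac{204504}{81899215} \approx -0.002497$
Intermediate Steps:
$b = - \frac{10216}{3}$ ($b = -3 + \frac{1}{3} \left(-10207\right) = -3 - \frac{10207}{3} = - \frac{10216}{3} \approx -3405.3$)
$J{\left(S \right)} = \frac{S}{2}$
$c{\left(X \right)} = - \frac{5}{2}$ ($c{\left(X \right)} = -5 - \frac{1}{2} \left(-5\right) = -5 - - \frac{5}{2} = -5 + \frac{5}{2} = - \frac{5}{2}$)
$\frac{v + l}{b + \left(c{\left(-72 \right)} + 6266\right) \left(-4606 + \left(19 + 12\right) 8\right)} = \frac{27651 + 40517}{- \frac{10216}{3} + \left(- \frac{5}{2} + 6266\right) \left(-4606 + \left(19 + 12\right) 8\right)} = \frac{68168}{- \frac{10216}{3} + \frac{12527 \left(-4606 + 31 \cdot 8\right)}{2}} = \frac{68168}{- \frac{10216}{3} + \frac{12527 \left(-4606 + 248\right)}{2}} = \frac{68168}{- \frac{10216}{3} + \frac{12527}{2} \left(-4358\right)} = \frac{68168}{- \frac{10216}{3} - 27296333} = \frac{68168}{- \frac{81899215}{3}} = 68168 \left(- \frac{3}{81899215}\right) = - \frac{204504}{81899215}$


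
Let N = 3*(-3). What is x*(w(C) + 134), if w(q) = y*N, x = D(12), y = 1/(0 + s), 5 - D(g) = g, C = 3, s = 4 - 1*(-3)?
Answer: -929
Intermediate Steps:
s = 7 (s = 4 + 3 = 7)
N = -9
D(g) = 5 - g
y = 1/7 (y = 1/(0 + 7) = 1/7 ≈ 0.14286)
x = -7 (x = 5 - 1*12 = 5 - 12 = -7)
w(q) = -9/7 (w(q) = (1/7)*(-9) = -9/7)
x*(w(C) + 134) = -7*(-9/7 + 134) = -7*929/7 = -929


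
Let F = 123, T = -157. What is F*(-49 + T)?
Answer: -25338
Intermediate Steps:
F*(-49 + T) = 123*(-49 - 157) = 123*(-206) = -25338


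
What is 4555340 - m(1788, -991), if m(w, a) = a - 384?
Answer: 4556715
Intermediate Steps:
m(w, a) = -384 + a
4555340 - m(1788, -991) = 4555340 - (-384 - 991) = 4555340 - 1*(-1375) = 4555340 + 1375 = 4556715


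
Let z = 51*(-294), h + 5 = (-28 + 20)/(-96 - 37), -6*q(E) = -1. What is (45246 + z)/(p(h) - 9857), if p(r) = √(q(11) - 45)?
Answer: -1789163784/582962963 - 30252*I*√1614/582962963 ≈ -3.0691 - 0.0020848*I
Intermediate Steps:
q(E) = ⅙ (q(E) = -⅙*(-1) = ⅙)
h = -657/133 (h = -5 + (-28 + 20)/(-96 - 37) = -5 - 8/(-133) = -5 - 8*(-1/133) = -5 + 8/133 = -657/133 ≈ -4.9398)
z = -14994
p(r) = I*√1614/6 (p(r) = √(⅙ - 45) = √(-269/6) = I*√1614/6)
(45246 + z)/(p(h) - 9857) = (45246 - 14994)/(I*√1614/6 - 9857) = 30252/(-9857 + I*√1614/6)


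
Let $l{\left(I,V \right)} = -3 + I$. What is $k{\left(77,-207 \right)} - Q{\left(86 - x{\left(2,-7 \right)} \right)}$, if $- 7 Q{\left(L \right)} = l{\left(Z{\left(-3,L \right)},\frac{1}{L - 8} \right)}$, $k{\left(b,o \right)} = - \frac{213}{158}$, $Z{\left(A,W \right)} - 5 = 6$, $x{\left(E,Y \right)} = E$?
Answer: $- \frac{227}{1106} \approx -0.20524$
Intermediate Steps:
$Z{\left(A,W \right)} = 11$ ($Z{\left(A,W \right)} = 5 + 6 = 11$)
$k{\left(b,o \right)} = - \frac{213}{158}$ ($k{\left(b,o \right)} = \left(-213\right) \frac{1}{158} = - \frac{213}{158}$)
$Q{\left(L \right)} = - \frac{8}{7}$ ($Q{\left(L \right)} = - \frac{-3 + 11}{7} = \left(- \frac{1}{7}\right) 8 = - \frac{8}{7}$)
$k{\left(77,-207 \right)} - Q{\left(86 - x{\left(2,-7 \right)} \right)} = - \frac{213}{158} - - \frac{8}{7} = - \frac{213}{158} + \frac{8}{7} = - \frac{227}{1106}$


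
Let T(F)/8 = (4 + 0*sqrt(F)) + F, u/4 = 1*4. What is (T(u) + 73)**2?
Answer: 54289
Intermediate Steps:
u = 16 (u = 4*(1*4) = 4*4 = 16)
T(F) = 32 + 8*F (T(F) = 8*((4 + 0*sqrt(F)) + F) = 8*((4 + 0) + F) = 8*(4 + F) = 32 + 8*F)
(T(u) + 73)**2 = ((32 + 8*16) + 73)**2 = ((32 + 128) + 73)**2 = (160 + 73)**2 = 233**2 = 54289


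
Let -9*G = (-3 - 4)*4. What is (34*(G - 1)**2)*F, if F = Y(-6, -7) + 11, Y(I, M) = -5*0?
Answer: 135014/81 ≈ 1666.8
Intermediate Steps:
Y(I, M) = 0
G = 28/9 (G = -(-3 - 4)*4/9 = -(-7)*4/9 = -1/9*(-28) = 28/9 ≈ 3.1111)
F = 11 (F = 0 + 11 = 11)
(34*(G - 1)**2)*F = (34*(28/9 - 1)**2)*11 = (34*(19/9)**2)*11 = (34*(361/81))*11 = (12274/81)*11 = 135014/81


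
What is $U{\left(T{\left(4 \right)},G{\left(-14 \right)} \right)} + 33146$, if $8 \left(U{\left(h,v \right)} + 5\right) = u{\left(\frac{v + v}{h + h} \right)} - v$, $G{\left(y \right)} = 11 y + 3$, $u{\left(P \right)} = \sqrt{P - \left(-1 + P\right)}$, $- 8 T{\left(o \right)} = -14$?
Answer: $33160$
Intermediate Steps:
$T{\left(o \right)} = \frac{7}{4}$ ($T{\left(o \right)} = \left(- \frac{1}{8}\right) \left(-14\right) = \frac{7}{4}$)
$u{\left(P \right)} = 1$ ($u{\left(P \right)} = \sqrt{1} = 1$)
$G{\left(y \right)} = 3 + 11 y$
$U{\left(h,v \right)} = - \frac{39}{8} - \frac{v}{8}$ ($U{\left(h,v \right)} = -5 + \frac{1 - v}{8} = -5 - \left(- \frac{1}{8} + \frac{v}{8}\right) = - \frac{39}{8} - \frac{v}{8}$)
$U{\left(T{\left(4 \right)},G{\left(-14 \right)} \right)} + 33146 = \left(- \frac{39}{8} - \frac{3 + 11 \left(-14\right)}{8}\right) + 33146 = \left(- \frac{39}{8} - \frac{3 - 154}{8}\right) + 33146 = \left(- \frac{39}{8} - - \frac{151}{8}\right) + 33146 = \left(- \frac{39}{8} + \frac{151}{8}\right) + 33146 = 14 + 33146 = 33160$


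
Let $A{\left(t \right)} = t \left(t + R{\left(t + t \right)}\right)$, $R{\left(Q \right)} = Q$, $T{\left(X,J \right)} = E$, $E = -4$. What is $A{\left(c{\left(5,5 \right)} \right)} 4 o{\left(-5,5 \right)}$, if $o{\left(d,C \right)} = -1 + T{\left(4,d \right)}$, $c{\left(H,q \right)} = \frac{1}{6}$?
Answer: $- \frac{5}{3} \approx -1.6667$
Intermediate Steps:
$c{\left(H,q \right)} = \frac{1}{6}$
$T{\left(X,J \right)} = -4$
$o{\left(d,C \right)} = -5$ ($o{\left(d,C \right)} = -1 - 4 = -5$)
$A{\left(t \right)} = 3 t^{2}$ ($A{\left(t \right)} = t \left(t + \left(t + t\right)\right) = t \left(t + 2 t\right) = t 3 t = 3 t^{2}$)
$A{\left(c{\left(5,5 \right)} \right)} 4 o{\left(-5,5 \right)} = \frac{3}{36} \cdot 4 \left(-5\right) = 3 \cdot \frac{1}{36} \cdot 4 \left(-5\right) = \frac{1}{12} \cdot 4 \left(-5\right) = \frac{1}{3} \left(-5\right) = - \frac{5}{3}$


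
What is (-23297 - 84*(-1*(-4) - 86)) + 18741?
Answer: 2332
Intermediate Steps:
(-23297 - 84*(-1*(-4) - 86)) + 18741 = (-23297 - 84*(4 - 86)) + 18741 = (-23297 - 84*(-82)) + 18741 = (-23297 + 6888) + 18741 = -16409 + 18741 = 2332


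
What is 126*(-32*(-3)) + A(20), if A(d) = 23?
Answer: 12119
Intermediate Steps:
126*(-32*(-3)) + A(20) = 126*(-32*(-3)) + 23 = 126*96 + 23 = 12096 + 23 = 12119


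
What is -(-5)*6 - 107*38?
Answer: -4036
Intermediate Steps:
-(-5)*6 - 107*38 = -1*(-30) - 4066 = 30 - 4066 = -4036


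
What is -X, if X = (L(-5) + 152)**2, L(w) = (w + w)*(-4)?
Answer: -36864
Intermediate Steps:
L(w) = -8*w (L(w) = (2*w)*(-4) = -8*w)
X = 36864 (X = (-8*(-5) + 152)**2 = (40 + 152)**2 = 192**2 = 36864)
-X = -1*36864 = -36864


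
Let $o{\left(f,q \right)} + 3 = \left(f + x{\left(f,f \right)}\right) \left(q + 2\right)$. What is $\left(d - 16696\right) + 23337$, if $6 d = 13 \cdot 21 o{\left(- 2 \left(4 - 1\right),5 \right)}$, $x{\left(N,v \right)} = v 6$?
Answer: $- \frac{13745}{2} \approx -6872.5$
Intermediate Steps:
$x{\left(N,v \right)} = 6 v$
$o{\left(f,q \right)} = -3 + 7 f \left(2 + q\right)$ ($o{\left(f,q \right)} = -3 + \left(f + 6 f\right) \left(q + 2\right) = -3 + 7 f \left(2 + q\right)$)
$d = - \frac{27027}{2}$ ($d = \frac{13 \cdot 21 \left(-3 + 14 \left(- 2 \left(4 - 1\right)\right) + 7 \left(- 2 \left(4 - 1\right)\right) 5\right)}{6} = \frac{273 \left(-3 + 14 \left(\left(-2\right) 3\right) + 7 \left(\left(-2\right) 3\right) 5\right)}{6} = \frac{273 \left(-3 + 14 \left(-6\right) + 7 \left(-6\right) 5\right)}{6} = \frac{273 \left(-3 - 84 - 210\right)}{6} = \frac{273 \left(-297\right)}{6} = \frac{1}{6} \left(-81081\right) = - \frac{27027}{2} \approx -13514.0$)
$\left(d - 16696\right) + 23337 = \left(- \frac{27027}{2} - 16696\right) + 23337 = - \frac{60419}{2} + 23337 = - \frac{13745}{2}$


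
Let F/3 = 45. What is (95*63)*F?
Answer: 807975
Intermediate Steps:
F = 135 (F = 3*45 = 135)
(95*63)*F = (95*63)*135 = 5985*135 = 807975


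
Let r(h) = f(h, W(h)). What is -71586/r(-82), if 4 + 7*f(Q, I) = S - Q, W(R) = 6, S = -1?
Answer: -71586/11 ≈ -6507.8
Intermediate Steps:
f(Q, I) = -5/7 - Q/7 (f(Q, I) = -4/7 + (-1 - Q)/7 = -4/7 + (-⅐ - Q/7) = -5/7 - Q/7)
r(h) = -5/7 - h/7
-71586/r(-82) = -71586/(-5/7 - ⅐*(-82)) = -71586/(-5/7 + 82/7) = -71586/11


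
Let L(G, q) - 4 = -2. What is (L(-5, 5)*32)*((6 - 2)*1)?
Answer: 256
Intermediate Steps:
L(G, q) = 2 (L(G, q) = 4 - 2 = 2)
(L(-5, 5)*32)*((6 - 2)*1) = (2*32)*((6 - 2)*1) = 64*(4*1) = 64*4 = 256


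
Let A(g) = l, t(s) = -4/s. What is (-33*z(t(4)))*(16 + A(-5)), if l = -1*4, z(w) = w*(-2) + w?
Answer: -396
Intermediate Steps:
z(w) = -w (z(w) = -2*w + w = -w)
l = -4
A(g) = -4
(-33*z(t(4)))*(16 + A(-5)) = (-(-33)*(-4/4))*(16 - 4) = -(-33)*(-4*1/4)*12 = -(-33)*(-1)*12 = -33*1*12 = -33*12 = -396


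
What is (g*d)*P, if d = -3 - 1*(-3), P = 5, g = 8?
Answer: 0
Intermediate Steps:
d = 0 (d = -3 + 3 = 0)
(g*d)*P = (8*0)*5 = 0*5 = 0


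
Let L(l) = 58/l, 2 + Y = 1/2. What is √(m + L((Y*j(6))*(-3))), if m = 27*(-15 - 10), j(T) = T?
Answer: I*√54501/9 ≈ 25.939*I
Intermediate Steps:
Y = -3/2 (Y = -2 + 1/2 = -2 + ½ = -3/2 ≈ -1.5000)
m = -675 (m = 27*(-25) = -675)
√(m + L((Y*j(6))*(-3))) = √(-675 + 58/((-3/2*6*(-3)))) = √(-675 + 58/((-9*(-3)))) = √(-675 + 58/27) = √(-18167/27) = I*√54501/9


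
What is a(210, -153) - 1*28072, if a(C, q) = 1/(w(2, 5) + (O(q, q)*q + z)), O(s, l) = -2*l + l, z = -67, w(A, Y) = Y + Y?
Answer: -658737553/23466 ≈ -28072.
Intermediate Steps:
w(A, Y) = 2*Y
O(s, l) = -l
a(C, q) = 1/(-57 - q²) (a(C, q) = 1/(2*5 + ((-q)*q - 67)) = 1/(10 + (-q² - 67)) = 1/(10 + (-67 - q²)) = 1/(-57 - q²))
a(210, -153) - 1*28072 = 1/(-57 - 1*(-153)²) - 1*28072 = 1/(-57 - 1*23409) - 28072 = 1/(-57 - 23409) - 28072 = 1/(-23466) - 28072 = -1/23466 - 28072 = -658737553/23466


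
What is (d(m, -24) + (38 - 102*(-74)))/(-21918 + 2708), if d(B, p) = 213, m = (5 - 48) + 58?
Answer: -7799/19210 ≈ -0.40599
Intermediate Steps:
m = 15 (m = -43 + 58 = 15)
(d(m, -24) + (38 - 102*(-74)))/(-21918 + 2708) = (213 + (38 - 102*(-74)))/(-21918 + 2708) = (213 + (38 + 7548))/(-19210) = (213 + 7586)*(-1/19210) = 7799*(-1/19210) = -7799/19210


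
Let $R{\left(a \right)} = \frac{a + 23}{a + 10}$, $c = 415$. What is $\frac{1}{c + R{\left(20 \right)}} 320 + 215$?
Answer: $\frac{2695595}{12493} \approx 215.77$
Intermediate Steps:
$R{\left(a \right)} = \frac{23 + a}{10 + a}$
$\frac{1}{c + R{\left(20 \right)}} 320 + 215 = \frac{1}{415 + \frac{23 + 20}{10 + 20}} \cdot 320 + 215 = \frac{1}{415 + \frac{1}{30} \cdot 43} \cdot 320 + 215 = \frac{1}{415 + \frac{43}{30}} \cdot 320 + 215 = \frac{1}{\frac{12493}{30}} \cdot 320 + 215 = \frac{30}{12493} \cdot 320 + 215 = \frac{9600}{12493} + 215 = \frac{2695595}{12493}$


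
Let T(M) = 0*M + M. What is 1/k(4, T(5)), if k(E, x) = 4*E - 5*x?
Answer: -⅑ ≈ -0.11111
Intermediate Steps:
T(M) = M (T(M) = 0 + M = M)
k(E, x) = -5*x + 4*E
1/k(4, T(5)) = 1/(-5*5 + 4*4) = 1/(-25 + 16) = 1/(-9) = -⅑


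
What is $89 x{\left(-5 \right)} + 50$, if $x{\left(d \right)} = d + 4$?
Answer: $-39$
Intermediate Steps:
$x{\left(d \right)} = 4 + d$
$89 x{\left(-5 \right)} + 50 = 89 \left(4 - 5\right) + 50 = 89 \left(-1\right) + 50 = -89 + 50 = -39$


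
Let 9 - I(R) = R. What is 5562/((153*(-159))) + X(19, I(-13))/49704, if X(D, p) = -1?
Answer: -10239925/44783304 ≈ -0.22865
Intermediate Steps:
I(R) = 9 - R
5562/((153*(-159))) + X(19, I(-13))/49704 = 5562/((153*(-159))) - 1/49704 = 5562/(-24327) - 1*1/49704 = 5562*(-1/24327) - 1/49704 = -206/901 - 1/49704 = -10239925/44783304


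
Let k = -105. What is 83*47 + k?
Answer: 3796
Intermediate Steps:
83*47 + k = 83*47 - 105 = 3901 - 105 = 3796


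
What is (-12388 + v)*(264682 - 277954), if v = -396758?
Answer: 5430185712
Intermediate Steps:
(-12388 + v)*(264682 - 277954) = (-12388 - 396758)*(264682 - 277954) = -409146*(-13272) = 5430185712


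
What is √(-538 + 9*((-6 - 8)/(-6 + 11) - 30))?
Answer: I*√20830/5 ≈ 28.865*I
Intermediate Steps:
√(-538 + 9*((-6 - 8)/(-6 + 11) - 30)) = √(-538 + 9*(-14/5 - 30)) = √(-538 + 9*(-164/5)) = √(-538 - 1476/5) = √(-4166/5) = I*√20830/5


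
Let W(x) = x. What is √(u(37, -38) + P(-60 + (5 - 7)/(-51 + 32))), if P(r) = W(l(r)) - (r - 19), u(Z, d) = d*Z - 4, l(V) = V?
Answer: I*√1391 ≈ 37.296*I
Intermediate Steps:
u(Z, d) = -4 + Z*d (u(Z, d) = Z*d - 4 = -4 + Z*d)
P(r) = 19 (P(r) = r - (r - 19) = r - (-19 + r) = r + (19 - r) = 19)
√(u(37, -38) + P(-60 + (5 - 7)/(-51 + 32))) = √((-4 + 37*(-38)) + 19) = √((-4 - 1406) + 19) = √(-1410 + 19) = √(-1391) = I*√1391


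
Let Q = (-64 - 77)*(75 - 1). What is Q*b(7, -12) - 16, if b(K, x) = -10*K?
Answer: 730364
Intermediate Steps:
Q = -10434 (Q = -141*74 = -10434)
Q*b(7, -12) - 16 = -(-104340)*7 - 16 = -10434*(-70) - 16 = 730380 - 16 = 730364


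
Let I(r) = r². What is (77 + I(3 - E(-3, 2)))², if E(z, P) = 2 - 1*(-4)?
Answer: 7396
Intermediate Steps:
E(z, P) = 6 (E(z, P) = 2 + 4 = 6)
(77 + I(3 - E(-3, 2)))² = (77 + (3 - 1*6)²)² = (77 + (3 - 6)²)² = (77 + (-3)²)² = (77 + 9)² = 86² = 7396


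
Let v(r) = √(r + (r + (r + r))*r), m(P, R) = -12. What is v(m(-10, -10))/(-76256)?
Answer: -√105/38128 ≈ -0.00026875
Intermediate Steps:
v(r) = √(r + 3*r²) (v(r) = √(r + (r + 2*r)*r) = √(r + (3*r)*r) = √(r + 3*r²))
v(m(-10, -10))/(-76256) = √(-12*(1 + 3*(-12)))/(-76256) = √(-12*(1 - 36))*(-1/76256) = √(-12*(-35))*(-1/76256) = √420*(-1/76256) = (2*√105)*(-1/76256) = -√105/38128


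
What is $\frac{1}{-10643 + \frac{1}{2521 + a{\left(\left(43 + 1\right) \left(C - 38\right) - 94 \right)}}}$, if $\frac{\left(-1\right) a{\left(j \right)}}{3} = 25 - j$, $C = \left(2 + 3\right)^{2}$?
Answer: $- \frac{448}{4768063} \approx -9.3958 \cdot 10^{-5}$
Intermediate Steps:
$C = 25$ ($C = 5^{2} = 25$)
$a{\left(j \right)} = -75 + 3 j$ ($a{\left(j \right)} = - 3 \left(25 - j\right) = -75 + 3 j$)
$\frac{1}{-10643 + \frac{1}{2521 + a{\left(\left(43 + 1\right) \left(C - 38\right) - 94 \right)}}} = \frac{1}{-10643 + \frac{1}{2521 + \left(-75 + 3 \left(\left(43 + 1\right) \left(25 - 38\right) - 94\right)\right)}} = \frac{1}{-10643 + \frac{1}{2521 + \left(-75 + 3 \left(44 \left(-13\right) - 94\right)\right)}} = \frac{1}{-10643 + \frac{1}{2521 + \left(-75 + 3 \left(-572 - 94\right)\right)}} = \frac{1}{-10643 + \frac{1}{2521 + \left(-75 + 3 \left(-666\right)\right)}} = \frac{1}{-10643 + \frac{1}{2521 - 2073}} = \frac{1}{-10643 + \frac{1}{448}} = \frac{1}{- \frac{4768063}{448}} = - \frac{448}{4768063}$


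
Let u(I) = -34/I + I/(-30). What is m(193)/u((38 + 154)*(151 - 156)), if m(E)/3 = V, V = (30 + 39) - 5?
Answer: 92160/15377 ≈ 5.9934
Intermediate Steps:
V = 64 (V = 69 - 5 = 64)
u(I) = -34/I - I/30 (u(I) = -34/I + I*(-1/30) = -34/I - I/30)
m(E) = 192 (m(E) = 3*64 = 192)
m(193)/u((38 + 154)*(151 - 156)) = 192/(-34*1/((38 + 154)*(151 - 156)) - (38 + 154)*(151 - 156)/30) = 192/(-34/(192*(-5)) - 32*(-5)/5) = 192/(-34/(-960) - 1/30*(-960)) = 192/(-34*(-1/960) + 32) = 192/(17/480 + 32) = 192/(15377/480) = 192*(480/15377) = 92160/15377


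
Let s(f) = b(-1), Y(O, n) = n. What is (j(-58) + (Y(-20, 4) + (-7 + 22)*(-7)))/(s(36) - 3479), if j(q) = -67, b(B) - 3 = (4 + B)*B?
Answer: 24/497 ≈ 0.048290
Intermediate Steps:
b(B) = 3 + B*(4 + B) (b(B) = 3 + (4 + B)*B = 3 + B*(4 + B))
s(f) = 0 (s(f) = 3 + (-1)² + 4*(-1) = 3 + 1 - 4 = 0)
(j(-58) + (Y(-20, 4) + (-7 + 22)*(-7)))/(s(36) - 3479) = (-67 + (4 + (-7 + 22)*(-7)))/(0 - 3479) = (-67 + (4 + 15*(-7)))/(-3479) = (-67 + (4 - 105))*(-1/3479) = (-67 - 101)*(-1/3479) = -168*(-1/3479) = 24/497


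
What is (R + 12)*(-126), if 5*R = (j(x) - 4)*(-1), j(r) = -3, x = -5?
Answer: -8442/5 ≈ -1688.4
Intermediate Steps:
R = 7/5 (R = ((-3 - 4)*(-1))/5 = (-7*(-1))/5 = (⅕)*7 = 7/5 ≈ 1.4000)
(R + 12)*(-126) = (7/5 + 12)*(-126) = (67/5)*(-126) = -8442/5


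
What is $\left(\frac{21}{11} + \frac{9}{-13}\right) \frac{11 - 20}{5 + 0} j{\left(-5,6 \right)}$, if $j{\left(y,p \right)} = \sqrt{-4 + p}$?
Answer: $- \frac{1566 \sqrt{2}}{715} \approx -3.0974$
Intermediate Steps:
$\left(\frac{21}{11} + \frac{9}{-13}\right) \frac{11 - 20}{5 + 0} j{\left(-5,6 \right)} = \left(\frac{21}{11} + \frac{9}{-13}\right) \frac{11 - 20}{5 + 0} \sqrt{-4 + 6} = \left(21 \cdot \frac{1}{11} + 9 \left(- \frac{1}{13}\right)\right) \left(- \frac{9}{5}\right) \sqrt{2} = \left(\frac{21}{11} - \frac{9}{13}\right) \left(\left(-9\right) \frac{1}{5}\right) \sqrt{2} = \frac{174}{143} \left(- \frac{9}{5}\right) \sqrt{2} = - \frac{1566 \sqrt{2}}{715}$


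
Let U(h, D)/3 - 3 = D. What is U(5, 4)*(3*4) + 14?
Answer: 266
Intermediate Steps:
U(h, D) = 9 + 3*D
U(5, 4)*(3*4) + 14 = (9 + 3*4)*(3*4) + 14 = (9 + 12)*12 + 14 = 21*12 + 14 = 252 + 14 = 266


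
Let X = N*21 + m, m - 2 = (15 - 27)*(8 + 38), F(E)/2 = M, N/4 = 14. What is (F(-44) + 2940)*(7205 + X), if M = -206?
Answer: 19796768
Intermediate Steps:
N = 56 (N = 4*14 = 56)
F(E) = -412 (F(E) = 2*(-206) = -412)
m = -550 (m = 2 + (15 - 27)*(8 + 38) = 2 - 12*46 = 2 - 552 = -550)
X = 626 (X = 56*21 - 550 = 1176 - 550 = 626)
(F(-44) + 2940)*(7205 + X) = (-412 + 2940)*(7205 + 626) = 2528*7831 = 19796768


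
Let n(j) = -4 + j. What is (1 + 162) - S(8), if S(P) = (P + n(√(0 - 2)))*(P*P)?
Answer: -93 - 64*I*√2 ≈ -93.0 - 90.51*I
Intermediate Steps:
S(P) = P²*(-4 + P + I*√2) (S(P) = (P + (-4 + √(0 - 2)))*(P*P) = (P + (-4 + √(-2)))*P² = (P + (-4 + I*√2))*P² = (-4 + P + I*√2)*P² = P²*(-4 + P + I*√2))
(1 + 162) - S(8) = (1 + 162) - 8²*(-4 + 8 + I*√2) = 163 - 64*(4 + I*√2) = 163 - (256 + 64*I*√2) = 163 + (-256 - 64*I*√2) = -93 - 64*I*√2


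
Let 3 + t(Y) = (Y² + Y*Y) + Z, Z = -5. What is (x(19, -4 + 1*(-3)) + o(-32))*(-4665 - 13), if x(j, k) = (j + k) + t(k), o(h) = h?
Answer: -327460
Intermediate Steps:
t(Y) = -8 + 2*Y² (t(Y) = -3 + ((Y² + Y*Y) - 5) = -3 + ((Y² + Y²) - 5) = -3 + (2*Y² - 5) = -3 + (-5 + 2*Y²) = -8 + 2*Y²)
x(j, k) = -8 + j + k + 2*k² (x(j, k) = (j + k) + (-8 + 2*k²) = -8 + j + k + 2*k²)
(x(19, -4 + 1*(-3)) + o(-32))*(-4665 - 13) = ((-8 + 19 + (-4 + 1*(-3)) + 2*(-4 + 1*(-3))²) - 32)*(-4665 - 13) = ((-8 + 19 + (-4 - 3) + 2*(-4 - 3)²) - 32)*(-4678) = ((-8 + 19 - 7 + 2*(-7)²) - 32)*(-4678) = ((-8 + 19 - 7 + 2*49) - 32)*(-4678) = ((-8 + 19 - 7 + 98) - 32)*(-4678) = (102 - 32)*(-4678) = 70*(-4678) = -327460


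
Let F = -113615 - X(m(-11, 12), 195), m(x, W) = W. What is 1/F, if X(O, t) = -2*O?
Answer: -1/113591 ≈ -8.8035e-6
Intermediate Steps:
F = -113591 (F = -113615 - (-2)*12 = -113615 - 1*(-24) = -113615 + 24 = -113591)
1/F = 1/(-113591) = -1/113591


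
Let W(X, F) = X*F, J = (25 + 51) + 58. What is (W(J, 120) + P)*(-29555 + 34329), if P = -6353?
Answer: 46436698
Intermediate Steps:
J = 134 (J = 76 + 58 = 134)
W(X, F) = F*X
(W(J, 120) + P)*(-29555 + 34329) = (120*134 - 6353)*(-29555 + 34329) = (16080 - 6353)*4774 = 9727*4774 = 46436698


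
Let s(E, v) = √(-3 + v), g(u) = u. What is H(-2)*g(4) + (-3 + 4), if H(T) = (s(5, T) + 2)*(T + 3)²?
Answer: 9 + 4*I*√5 ≈ 9.0 + 8.9443*I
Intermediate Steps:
H(T) = (3 + T)²*(2 + √(-3 + T)) (H(T) = (√(-3 + T) + 2)*(T + 3)² = (2 + √(-3 + T))*(3 + T)² = (3 + T)²*(2 + √(-3 + T)))
H(-2)*g(4) + (-3 + 4) = ((3 - 2)²*(2 + √(-3 - 2)))*4 + (-3 + 4) = (1²*(2 + √(-5)))*4 + 1 = (1*(2 + I*√5))*4 + 1 = (2 + I*√5)*4 + 1 = (8 + 4*I*√5) + 1 = 9 + 4*I*√5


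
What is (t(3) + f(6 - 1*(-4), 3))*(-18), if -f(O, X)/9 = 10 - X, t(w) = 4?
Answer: 1062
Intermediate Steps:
f(O, X) = -90 + 9*X (f(O, X) = -9*(10 - X) = -90 + 9*X)
(t(3) + f(6 - 1*(-4), 3))*(-18) = (4 + (-90 + 9*3))*(-18) = (4 + (-90 + 27))*(-18) = (4 - 63)*(-18) = -59*(-18) = 1062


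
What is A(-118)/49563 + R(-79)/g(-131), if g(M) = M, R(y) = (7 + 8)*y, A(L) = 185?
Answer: 58756390/6492753 ≈ 9.0495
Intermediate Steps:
R(y) = 15*y
A(-118)/49563 + R(-79)/g(-131) = 185/49563 + (15*(-79))/(-131) = 185*(1/49563) - 1185*(-1/131) = 185/49563 + 1185/131 = 58756390/6492753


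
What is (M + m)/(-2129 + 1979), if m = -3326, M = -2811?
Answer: 6137/150 ≈ 40.913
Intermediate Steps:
(M + m)/(-2129 + 1979) = (-2811 - 3326)/(-2129 + 1979) = -6137/(-150) = -6137*(-1/150) = 6137/150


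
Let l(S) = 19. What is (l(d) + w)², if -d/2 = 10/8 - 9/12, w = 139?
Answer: 24964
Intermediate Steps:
d = -1 (d = -2*(10/8 - 9/12) = -2*(10*(⅛) - 9*1/12) = -2*(5/4 - ¾) = -2*½ = -1)
(l(d) + w)² = (19 + 139)² = 158² = 24964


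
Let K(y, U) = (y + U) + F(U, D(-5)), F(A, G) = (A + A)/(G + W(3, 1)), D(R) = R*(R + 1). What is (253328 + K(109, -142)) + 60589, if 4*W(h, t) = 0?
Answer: 1569349/5 ≈ 3.1387e+5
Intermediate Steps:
W(h, t) = 0 (W(h, t) = (¼)*0 = 0)
D(R) = R*(1 + R)
F(A, G) = 2*A/G (F(A, G) = (A + A)/(G + 0) = (2*A)/G = 2*A/G)
K(y, U) = y + 11*U/10 (K(y, U) = (y + U) + 2*U/((-5*(1 - 5))) = (U + y) + 2*U/((-5*(-4))) = (U + y) + 2*U/20 = (U + y) + 2*U*(1/20) = (U + y) + U/10 = y + 11*U/10)
(253328 + K(109, -142)) + 60589 = (253328 + (109 + (11/10)*(-142))) + 60589 = (253328 + (109 - 781/5)) + 60589 = (253328 - 236/5) + 60589 = 1266404/5 + 60589 = 1569349/5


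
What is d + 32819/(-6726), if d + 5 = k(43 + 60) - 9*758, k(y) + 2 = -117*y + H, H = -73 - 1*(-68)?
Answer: -127053329/6726 ≈ -18890.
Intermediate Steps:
H = -5 (H = -73 + 68 = -5)
k(y) = -7 - 117*y (k(y) = -2 + (-117*y - 5) = -2 + (-5 - 117*y) = -7 - 117*y)
d = -18885 (d = -5 + ((-7 - 117*(43 + 60)) - 9*758) = -5 + ((-7 - 117*103) - 1*6822) = -5 + ((-7 - 12051) - 6822) = -5 + (-12058 - 6822) = -5 - 18880 = -18885)
d + 32819/(-6726) = -18885 + 32819/(-6726) = -18885 + 32819*(-1/6726) = -18885 - 32819/6726 = -127053329/6726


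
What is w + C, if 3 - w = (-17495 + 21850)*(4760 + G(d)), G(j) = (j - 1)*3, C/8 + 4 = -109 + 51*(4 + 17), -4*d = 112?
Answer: -20343248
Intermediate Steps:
d = -28 (d = -¼*112 = -28)
C = 7664 (C = -32 + 8*(-109 + 51*(4 + 17)) = -32 + 8*(-109 + 51*21) = -32 + 8*(-109 + 1071) = -32 + 8*962 = -32 + 7696 = 7664)
G(j) = -3 + 3*j (G(j) = (-1 + j)*3 = -3 + 3*j)
w = -20350912 (w = 3 - (-17495 + 21850)*(4760 + (-3 + 3*(-28))) = 3 - 4355*(4760 + (-3 - 84)) = 3 - 4355*(4760 - 87) = 3 - 4355*4673 = 3 - 1*20350915 = 3 - 20350915 = -20350912)
w + C = -20350912 + 7664 = -20343248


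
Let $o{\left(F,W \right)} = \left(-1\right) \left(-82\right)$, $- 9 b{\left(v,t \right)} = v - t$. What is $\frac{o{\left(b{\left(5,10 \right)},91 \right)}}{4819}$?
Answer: $\frac{82}{4819} \approx 0.017016$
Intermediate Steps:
$b{\left(v,t \right)} = - \frac{v}{9} + \frac{t}{9}$ ($b{\left(v,t \right)} = - \frac{v - t}{9} = - \frac{v}{9} + \frac{t}{9}$)
$o{\left(F,W \right)} = 82$
$\frac{o{\left(b{\left(5,10 \right)},91 \right)}}{4819} = \frac{82}{4819}$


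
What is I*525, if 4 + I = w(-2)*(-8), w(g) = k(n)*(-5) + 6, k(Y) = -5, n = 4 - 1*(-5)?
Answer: -132300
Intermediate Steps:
n = 9 (n = 4 + 5 = 9)
w(g) = 31 (w(g) = -5*(-5) + 6 = 25 + 6 = 31)
I = -252 (I = -4 + 31*(-8) = -4 - 248 = -252)
I*525 = -252*525 = -132300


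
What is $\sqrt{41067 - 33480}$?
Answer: $3 \sqrt{843} \approx 87.103$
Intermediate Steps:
$\sqrt{41067 - 33480} = \sqrt{7587} = 3 \sqrt{843}$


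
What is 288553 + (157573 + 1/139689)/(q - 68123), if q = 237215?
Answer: 3407864120324681/11810146194 ≈ 2.8855e+5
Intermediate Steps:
288553 + (157573 + 1/139689)/(q - 68123) = 288553 + (157573 + 1/139689)/(237215 - 68123) = 288553 + (157573 + 1/139689)/169092 = 288553 + (22011214798/139689)*(1/169092) = 288553 + 11005607399/11810146194 = 3407864120324681/11810146194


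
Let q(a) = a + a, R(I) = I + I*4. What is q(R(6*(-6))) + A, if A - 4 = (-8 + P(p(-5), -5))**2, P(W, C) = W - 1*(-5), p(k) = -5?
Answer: -292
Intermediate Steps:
R(I) = 5*I (R(I) = I + 4*I = 5*I)
q(a) = 2*a
P(W, C) = 5 + W (P(W, C) = W + 5 = 5 + W)
A = 68 (A = 4 + (-8 + (5 - 5))**2 = 4 + (-8 + 0)**2 = 4 + (-8)**2 = 4 + 64 = 68)
q(R(6*(-6))) + A = 2*(5*(6*(-6))) + 68 = 2*(5*(-36)) + 68 = 2*(-180) + 68 = -360 + 68 = -292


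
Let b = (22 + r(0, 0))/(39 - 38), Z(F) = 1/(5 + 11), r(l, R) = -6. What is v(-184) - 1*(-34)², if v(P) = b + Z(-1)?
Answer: -18239/16 ≈ -1139.9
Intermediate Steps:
Z(F) = 1/16
b = 16 (b = (22 - 6)/(39 - 38) = 16/1 = 16*1 = 16)
v(P) = 257/16 (v(P) = 16 + 1/16 = 257/16)
v(-184) - 1*(-34)² = 257/16 - 1*(-34)² = 257/16 - 1*1156 = 257/16 - 1156 = -18239/16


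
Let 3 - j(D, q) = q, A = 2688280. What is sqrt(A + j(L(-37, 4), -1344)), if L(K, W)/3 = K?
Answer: sqrt(2689627) ≈ 1640.0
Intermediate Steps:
L(K, W) = 3*K
j(D, q) = 3 - q
sqrt(A + j(L(-37, 4), -1344)) = sqrt(2688280 + (3 - 1*(-1344))) = sqrt(2688280 + (3 + 1344)) = sqrt(2688280 + 1347) = sqrt(2689627)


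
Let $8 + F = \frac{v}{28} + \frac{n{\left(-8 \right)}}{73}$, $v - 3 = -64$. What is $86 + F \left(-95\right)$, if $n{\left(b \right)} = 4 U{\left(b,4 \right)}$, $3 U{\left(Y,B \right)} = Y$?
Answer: $\frac{6541897}{6132} \approx 1066.8$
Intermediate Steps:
$v = -61$ ($v = 3 - 64 = -61$)
$U{\left(Y,B \right)} = \frac{Y}{3}$
$n{\left(b \right)} = \frac{4 b}{3}$ ($n{\left(b \right)} = 4 \frac{b}{3} = \frac{4 b}{3}$)
$F = - \frac{63311}{6132}$ ($F = -8 - \left(\frac{61}{28} - \frac{\frac{4}{3} \left(-8\right)}{73}\right) = -8 - \frac{14255}{6132} = - \frac{63311}{6132} \approx -10.325$)
$86 + F \left(-95\right) = 86 - - \frac{6014545}{6132} = 86 + \frac{6014545}{6132} = \frac{6541897}{6132}$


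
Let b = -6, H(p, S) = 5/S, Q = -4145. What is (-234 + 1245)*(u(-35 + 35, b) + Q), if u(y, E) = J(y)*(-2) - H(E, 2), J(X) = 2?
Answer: -8394333/2 ≈ -4.1972e+6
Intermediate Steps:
u(y, E) = -13/2 (u(y, E) = 2*(-2) - 5/2 = -4 - 5/2 = -13/2)
(-234 + 1245)*(u(-35 + 35, b) + Q) = (-234 + 1245)*(-13/2 - 4145) = 1011*(-8303/2) = -8394333/2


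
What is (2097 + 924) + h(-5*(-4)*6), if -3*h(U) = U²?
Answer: -1779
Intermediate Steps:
h(U) = -U²/3
(2097 + 924) + h(-5*(-4)*6) = (2097 + 924) - (-5*(-4)*6)²/3 = 3021 - (20*6)²/3 = 3021 - ⅓*120² = 3021 - ⅓*14400 = 3021 - 4800 = -1779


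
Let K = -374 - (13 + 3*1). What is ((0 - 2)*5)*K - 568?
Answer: 3332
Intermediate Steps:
K = -390 (K = -374 - (13 + 3) = -374 - 1*16 = -374 - 16 = -390)
((0 - 2)*5)*K - 568 = ((0 - 2)*5)*(-390) - 568 = -2*5*(-390) - 568 = -10*(-390) - 568 = 3900 - 568 = 3332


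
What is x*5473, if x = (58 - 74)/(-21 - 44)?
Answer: 6736/5 ≈ 1347.2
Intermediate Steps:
x = 16/65 (x = -16/(-65) = -16*(-1/65) = 16/65 ≈ 0.24615)
x*5473 = (16/65)*5473 = 6736/5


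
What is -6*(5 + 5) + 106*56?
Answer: 5876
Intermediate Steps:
-6*(5 + 5) + 106*56 = -6*10 + 5936 = -60 + 5936 = 5876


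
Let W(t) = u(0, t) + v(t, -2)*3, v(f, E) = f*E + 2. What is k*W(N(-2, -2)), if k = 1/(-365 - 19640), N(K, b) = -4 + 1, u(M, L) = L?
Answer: -21/20005 ≈ -0.0010497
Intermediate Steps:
v(f, E) = 2 + E*f (v(f, E) = E*f + 2 = 2 + E*f)
N(K, b) = -3
W(t) = 6 - 5*t (W(t) = t + (2 - 2*t)*3 = t + (6 - 6*t) = 6 - 5*t)
k = -1/20005 (k = 1/(-20005) = -1/20005 ≈ -4.9988e-5)
k*W(N(-2, -2)) = -(6 - 5*(-3))/20005 = -(6 + 15)/20005 = -1/20005*21 = -21/20005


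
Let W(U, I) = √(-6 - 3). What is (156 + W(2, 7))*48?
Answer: 7488 + 144*I ≈ 7488.0 + 144.0*I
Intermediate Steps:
W(U, I) = 3*I (W(U, I) = √(-9) = 3*I)
(156 + W(2, 7))*48 = (156 + 3*I)*48 = 7488 + 144*I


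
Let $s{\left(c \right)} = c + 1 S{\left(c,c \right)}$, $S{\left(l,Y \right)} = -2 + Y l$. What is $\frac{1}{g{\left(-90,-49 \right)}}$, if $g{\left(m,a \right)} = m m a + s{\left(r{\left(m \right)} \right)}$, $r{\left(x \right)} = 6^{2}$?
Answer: $- \frac{1}{395570} \approx -2.528 \cdot 10^{-6}$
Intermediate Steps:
$r{\left(x \right)} = 36$
$s{\left(c \right)} = -2 + c + c^{2}$ ($s{\left(c \right)} = c + 1 \left(-2 + c c\right) = c + 1 \left(-2 + c^{2}\right) = c + \left(-2 + c^{2}\right) = -2 + c + c^{2}$)
$g{\left(m,a \right)} = 1330 + a m^{2}$ ($g{\left(m,a \right)} = m m a + \left(-2 + 36 + 36^{2}\right) = m^{2} a + \left(-2 + 36 + 1296\right) = a m^{2} + 1330 = 1330 + a m^{2}$)
$\frac{1}{g{\left(-90,-49 \right)}} = \frac{1}{1330 - 49 \left(-90\right)^{2}} = \frac{1}{1330 - 396900} = \frac{1}{-395570} = - \frac{1}{395570}$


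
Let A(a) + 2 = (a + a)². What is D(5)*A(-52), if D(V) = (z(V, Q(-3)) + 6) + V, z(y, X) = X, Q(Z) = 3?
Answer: 151396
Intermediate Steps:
A(a) = -2 + 4*a² (A(a) = -2 + (a + a)² = -2 + (2*a)² = -2 + 4*a²)
D(V) = 9 + V (D(V) = (3 + 6) + V = 9 + V)
D(5)*A(-52) = (9 + 5)*(-2 + 4*(-52)²) = 14*(-2 + 4*2704) = 14*(-2 + 10816) = 14*10814 = 151396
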